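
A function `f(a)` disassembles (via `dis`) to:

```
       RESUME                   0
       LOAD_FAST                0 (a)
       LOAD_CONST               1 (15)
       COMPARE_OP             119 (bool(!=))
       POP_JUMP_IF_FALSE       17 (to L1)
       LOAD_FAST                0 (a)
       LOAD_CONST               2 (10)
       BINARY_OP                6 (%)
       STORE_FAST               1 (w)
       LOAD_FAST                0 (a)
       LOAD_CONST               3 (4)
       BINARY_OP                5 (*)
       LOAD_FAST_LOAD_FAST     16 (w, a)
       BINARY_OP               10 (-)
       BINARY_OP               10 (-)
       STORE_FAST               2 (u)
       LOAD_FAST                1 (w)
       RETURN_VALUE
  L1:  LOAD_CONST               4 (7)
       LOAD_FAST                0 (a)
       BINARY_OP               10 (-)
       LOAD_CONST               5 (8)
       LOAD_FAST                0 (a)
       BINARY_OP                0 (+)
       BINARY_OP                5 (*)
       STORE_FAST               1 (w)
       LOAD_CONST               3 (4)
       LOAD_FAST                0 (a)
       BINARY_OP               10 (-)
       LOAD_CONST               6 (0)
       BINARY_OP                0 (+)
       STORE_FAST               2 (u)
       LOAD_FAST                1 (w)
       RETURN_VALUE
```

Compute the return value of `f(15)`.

LOAD_FAST a → push 15. Stack: [15]
LOAD_CONST → push 15. Stack: [15, 15]
COMPARE_OP bool(!=) → 15 vs 15 = False. Stack: [False]
POP_JUMP_IF_FALSE → pop False; jump. Stack: []
LOAD_CONST → push 7. Stack: [7]
LOAD_FAST a → push 15. Stack: [7, 15]
BINARY_OP - → 7 - 15 = -8. Stack: [-8]
LOAD_CONST → push 8. Stack: [-8, 8]
LOAD_FAST a → push 15. Stack: [-8, 8, 15]
BINARY_OP + → 8 + 15 = 23. Stack: [-8, 23]
BINARY_OP * → -8 * 23 = -184. Stack: [-184]
STORE_FAST w → w=-184. Stack: []
LOAD_CONST → push 4. Stack: [4]
LOAD_FAST a → push 15. Stack: [4, 15]
BINARY_OP - → 4 - 15 = -11. Stack: [-11]
LOAD_CONST → push 0. Stack: [-11, 0]
BINARY_OP + → -11 + 0 = -11. Stack: [-11]
STORE_FAST u → u=-11. Stack: []
LOAD_FAST w → push -184. Stack: [-184]
RETURN_VALUE → return -184.

-184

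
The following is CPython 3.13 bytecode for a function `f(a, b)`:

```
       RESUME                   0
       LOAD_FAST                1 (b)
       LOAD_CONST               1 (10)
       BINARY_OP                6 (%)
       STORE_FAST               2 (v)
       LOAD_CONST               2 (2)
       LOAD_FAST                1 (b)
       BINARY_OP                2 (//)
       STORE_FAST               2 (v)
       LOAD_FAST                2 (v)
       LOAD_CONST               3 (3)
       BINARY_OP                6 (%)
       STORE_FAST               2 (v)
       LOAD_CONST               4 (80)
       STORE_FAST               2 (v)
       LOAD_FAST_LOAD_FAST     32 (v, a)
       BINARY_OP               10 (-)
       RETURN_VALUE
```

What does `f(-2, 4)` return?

LOAD_FAST b → push 4. Stack: [4]
LOAD_CONST → push 10. Stack: [4, 10]
BINARY_OP % → 4 % 10 = 4. Stack: [4]
STORE_FAST v → v=4. Stack: []
LOAD_CONST → push 2. Stack: [2]
LOAD_FAST b → push 4. Stack: [2, 4]
BINARY_OP // → 2 // 4 = 0. Stack: [0]
STORE_FAST v → v=0. Stack: []
LOAD_FAST v → push 0. Stack: [0]
LOAD_CONST → push 3. Stack: [0, 3]
BINARY_OP % → 0 % 3 = 0. Stack: [0]
STORE_FAST v → v=0. Stack: []
LOAD_CONST → push 80. Stack: [80]
STORE_FAST v → v=80. Stack: []
LOAD_FAST_LOAD_FAST v,a → push 80,-2. Stack: [80, -2]
BINARY_OP - → 80 - -2 = 82. Stack: [82]
RETURN_VALUE → return 82.

82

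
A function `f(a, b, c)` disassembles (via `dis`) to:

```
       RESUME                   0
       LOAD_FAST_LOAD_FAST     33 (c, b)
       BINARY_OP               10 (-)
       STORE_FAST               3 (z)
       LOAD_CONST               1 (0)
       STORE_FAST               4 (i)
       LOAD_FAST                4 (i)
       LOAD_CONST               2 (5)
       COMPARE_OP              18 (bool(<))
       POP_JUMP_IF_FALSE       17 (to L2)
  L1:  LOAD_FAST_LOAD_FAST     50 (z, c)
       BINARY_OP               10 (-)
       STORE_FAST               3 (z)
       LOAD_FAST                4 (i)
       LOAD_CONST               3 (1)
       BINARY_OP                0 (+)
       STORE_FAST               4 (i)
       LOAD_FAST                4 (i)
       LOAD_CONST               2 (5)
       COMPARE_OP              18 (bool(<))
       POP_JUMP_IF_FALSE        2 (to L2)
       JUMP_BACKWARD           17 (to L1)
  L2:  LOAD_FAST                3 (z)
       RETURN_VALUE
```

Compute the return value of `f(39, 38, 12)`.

-86

LOAD_FAST_LOAD_FAST c,b → push 12,38
BINARY_OP - → 12 - 38 = -26
STORE_FAST z → z=-26
LOAD_CONST → push 0
STORE_FAST i → i=0
LOAD_FAST i → push 0
LOAD_CONST → push 5
COMPARE_OP bool(<) → 0 vs 5 = True
POP_JUMP_IF_FALSE → pop True; no jump
LOAD_FAST_LOAD_FAST z,c → push -26,12
BINARY_OP - → -26 - 12 = -38
STORE_FAST z → z=-38
LOAD_FAST i → push 0
LOAD_CONST → push 1
BINARY_OP + → 0 + 1 = 1
STORE_FAST i → i=1
LOAD_FAST i → push 1
LOAD_CONST → push 5
COMPARE_OP bool(<) → 1 vs 5 = True
POP_JUMP_IF_FALSE → pop True; no jump
LOAD_FAST_LOAD_FAST z,c → push -38,12
BINARY_OP - → -38 - 12 = -50
STORE_FAST z → z=-50
LOAD_FAST i → push 1
LOAD_CONST → push 1
BINARY_OP + → 1 + 1 = 2
STORE_FAST i → i=2
LOAD_FAST i → push 2
LOAD_CONST → push 5
COMPARE_OP bool(<) → 2 vs 5 = True
POP_JUMP_IF_FALSE → pop True; no jump
LOAD_FAST_LOAD_FAST z,c → push -50,12
BINARY_OP - → -50 - 12 = -62
STORE_FAST z → z=-62
LOAD_FAST i → push 2
LOAD_CONST → push 1
BINARY_OP + → 2 + 1 = 3
STORE_FAST i → i=3
LOAD_FAST i → push 3
LOAD_CONST → push 5
COMPARE_OP bool(<) → 3 vs 5 = True
POP_JUMP_IF_FALSE → pop True; no jump
LOAD_FAST_LOAD_FAST z,c → push -62,12
BINARY_OP - → -62 - 12 = -74
STORE_FAST z → z=-74
LOAD_FAST i → push 3
LOAD_CONST → push 1
BINARY_OP + → 3 + 1 = 4
STORE_FAST i → i=4
LOAD_FAST i → push 4
LOAD_CONST → push 5
COMPARE_OP bool(<) → 4 vs 5 = True
POP_JUMP_IF_FALSE → pop True; no jump
LOAD_FAST_LOAD_FAST z,c → push -74,12
BINARY_OP - → -74 - 12 = -86
STORE_FAST z → z=-86
LOAD_FAST i → push 4
LOAD_CONST → push 1
BINARY_OP + → 4 + 1 = 5
STORE_FAST i → i=5
LOAD_FAST i → push 5
LOAD_CONST → push 5
COMPARE_OP bool(<) → 5 vs 5 = False
POP_JUMP_IF_FALSE → pop False; jump
LOAD_FAST z → push -86
RETURN_VALUE → return -86.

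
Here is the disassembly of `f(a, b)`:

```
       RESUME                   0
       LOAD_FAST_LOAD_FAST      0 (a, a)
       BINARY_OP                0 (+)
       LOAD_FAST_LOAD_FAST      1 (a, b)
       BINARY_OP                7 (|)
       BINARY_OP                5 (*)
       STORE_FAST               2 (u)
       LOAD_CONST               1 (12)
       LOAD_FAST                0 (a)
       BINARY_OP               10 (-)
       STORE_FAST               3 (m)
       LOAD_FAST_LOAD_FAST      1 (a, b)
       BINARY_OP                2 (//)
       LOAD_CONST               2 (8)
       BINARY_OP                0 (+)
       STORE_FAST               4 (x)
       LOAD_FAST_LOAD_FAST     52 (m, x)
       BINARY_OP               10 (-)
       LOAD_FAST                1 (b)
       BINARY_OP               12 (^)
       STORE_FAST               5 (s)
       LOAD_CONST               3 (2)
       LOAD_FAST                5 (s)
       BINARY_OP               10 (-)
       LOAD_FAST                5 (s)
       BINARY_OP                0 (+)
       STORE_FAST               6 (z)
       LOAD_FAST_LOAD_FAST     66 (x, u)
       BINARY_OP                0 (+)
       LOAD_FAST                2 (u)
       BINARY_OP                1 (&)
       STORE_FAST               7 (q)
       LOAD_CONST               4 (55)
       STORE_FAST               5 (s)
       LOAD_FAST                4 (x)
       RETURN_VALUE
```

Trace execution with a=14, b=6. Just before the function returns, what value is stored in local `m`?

LOAD_FAST_LOAD_FAST a,a → push 14,14. Stack: [14, 14]
BINARY_OP + → 14 + 14 = 28. Stack: [28]
LOAD_FAST_LOAD_FAST a,b → push 14,6. Stack: [28, 14, 6]
BINARY_OP | → 14 | 6 = 14. Stack: [28, 14]
BINARY_OP * → 28 * 14 = 392. Stack: [392]
STORE_FAST u → u=392. Stack: []
LOAD_CONST → push 12. Stack: [12]
LOAD_FAST a → push 14. Stack: [12, 14]
BINARY_OP - → 12 - 14 = -2. Stack: [-2]
STORE_FAST m → m=-2. Stack: []
LOAD_FAST_LOAD_FAST a,b → push 14,6. Stack: [14, 6]
BINARY_OP // → 14 // 6 = 2. Stack: [2]
LOAD_CONST → push 8. Stack: [2, 8]
BINARY_OP + → 2 + 8 = 10. Stack: [10]
STORE_FAST x → x=10. Stack: []
LOAD_FAST_LOAD_FAST m,x → push -2,10. Stack: [-2, 10]
BINARY_OP - → -2 - 10 = -12. Stack: [-12]
LOAD_FAST b → push 6. Stack: [-12, 6]
BINARY_OP ^ → -12 ^ 6 = -14. Stack: [-14]
STORE_FAST s → s=-14. Stack: []
LOAD_CONST → push 2. Stack: [2]
LOAD_FAST s → push -14. Stack: [2, -14]
BINARY_OP - → 2 - -14 = 16. Stack: [16]
LOAD_FAST s → push -14. Stack: [16, -14]
BINARY_OP + → 16 + -14 = 2. Stack: [2]
STORE_FAST z → z=2. Stack: []
LOAD_FAST_LOAD_FAST x,u → push 10,392. Stack: [10, 392]
BINARY_OP + → 10 + 392 = 402. Stack: [402]
LOAD_FAST u → push 392. Stack: [402, 392]
BINARY_OP & → 402 & 392 = 384. Stack: [384]
STORE_FAST q → q=384. Stack: []
LOAD_CONST → push 55. Stack: [55]
STORE_FAST s → s=55. Stack: []
LOAD_FAST x → push 10. Stack: [10]
RETURN_VALUE → return 10.

-2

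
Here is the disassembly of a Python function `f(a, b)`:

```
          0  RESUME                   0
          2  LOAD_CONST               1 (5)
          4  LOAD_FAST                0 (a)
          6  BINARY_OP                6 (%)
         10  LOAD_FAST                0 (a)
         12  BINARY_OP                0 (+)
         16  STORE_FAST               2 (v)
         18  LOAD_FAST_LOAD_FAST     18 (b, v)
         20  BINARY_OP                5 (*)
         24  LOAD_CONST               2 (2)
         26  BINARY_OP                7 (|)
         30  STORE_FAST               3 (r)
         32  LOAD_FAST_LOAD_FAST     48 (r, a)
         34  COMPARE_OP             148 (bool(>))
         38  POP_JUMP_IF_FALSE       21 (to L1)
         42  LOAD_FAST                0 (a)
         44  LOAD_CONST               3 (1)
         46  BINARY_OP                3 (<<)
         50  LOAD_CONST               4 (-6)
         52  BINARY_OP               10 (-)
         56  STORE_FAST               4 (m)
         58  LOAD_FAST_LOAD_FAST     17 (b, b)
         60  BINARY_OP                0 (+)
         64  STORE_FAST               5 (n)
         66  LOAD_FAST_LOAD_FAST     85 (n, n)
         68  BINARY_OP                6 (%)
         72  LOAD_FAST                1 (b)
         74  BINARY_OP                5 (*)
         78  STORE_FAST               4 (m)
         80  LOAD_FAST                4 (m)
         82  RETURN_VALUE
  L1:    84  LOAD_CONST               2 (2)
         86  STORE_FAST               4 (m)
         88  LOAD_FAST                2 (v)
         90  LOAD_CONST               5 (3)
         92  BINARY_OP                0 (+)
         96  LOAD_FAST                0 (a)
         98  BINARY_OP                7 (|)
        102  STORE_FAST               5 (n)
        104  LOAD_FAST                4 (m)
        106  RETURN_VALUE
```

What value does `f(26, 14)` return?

0

LOAD_CONST → push 5. Stack: [5]
LOAD_FAST a → push 26. Stack: [5, 26]
BINARY_OP % → 5 % 26 = 5. Stack: [5]
LOAD_FAST a → push 26. Stack: [5, 26]
BINARY_OP + → 5 + 26 = 31. Stack: [31]
STORE_FAST v → v=31. Stack: []
LOAD_FAST_LOAD_FAST b,v → push 14,31. Stack: [14, 31]
BINARY_OP * → 14 * 31 = 434. Stack: [434]
LOAD_CONST → push 2. Stack: [434, 2]
BINARY_OP | → 434 | 2 = 434. Stack: [434]
STORE_FAST r → r=434. Stack: []
LOAD_FAST_LOAD_FAST r,a → push 434,26. Stack: [434, 26]
COMPARE_OP bool(>) → 434 vs 26 = True. Stack: [True]
POP_JUMP_IF_FALSE → pop True; no jump. Stack: []
LOAD_FAST a → push 26. Stack: [26]
LOAD_CONST → push 1. Stack: [26, 1]
BINARY_OP << → 26 << 1 = 52. Stack: [52]
LOAD_CONST → push -6. Stack: [52, -6]
BINARY_OP - → 52 - -6 = 58. Stack: [58]
STORE_FAST m → m=58. Stack: []
LOAD_FAST_LOAD_FAST b,b → push 14,14. Stack: [14, 14]
BINARY_OP + → 14 + 14 = 28. Stack: [28]
STORE_FAST n → n=28. Stack: []
LOAD_FAST_LOAD_FAST n,n → push 28,28. Stack: [28, 28]
BINARY_OP % → 28 % 28 = 0. Stack: [0]
LOAD_FAST b → push 14. Stack: [0, 14]
BINARY_OP * → 0 * 14 = 0. Stack: [0]
STORE_FAST m → m=0. Stack: []
LOAD_FAST m → push 0. Stack: [0]
RETURN_VALUE → return 0.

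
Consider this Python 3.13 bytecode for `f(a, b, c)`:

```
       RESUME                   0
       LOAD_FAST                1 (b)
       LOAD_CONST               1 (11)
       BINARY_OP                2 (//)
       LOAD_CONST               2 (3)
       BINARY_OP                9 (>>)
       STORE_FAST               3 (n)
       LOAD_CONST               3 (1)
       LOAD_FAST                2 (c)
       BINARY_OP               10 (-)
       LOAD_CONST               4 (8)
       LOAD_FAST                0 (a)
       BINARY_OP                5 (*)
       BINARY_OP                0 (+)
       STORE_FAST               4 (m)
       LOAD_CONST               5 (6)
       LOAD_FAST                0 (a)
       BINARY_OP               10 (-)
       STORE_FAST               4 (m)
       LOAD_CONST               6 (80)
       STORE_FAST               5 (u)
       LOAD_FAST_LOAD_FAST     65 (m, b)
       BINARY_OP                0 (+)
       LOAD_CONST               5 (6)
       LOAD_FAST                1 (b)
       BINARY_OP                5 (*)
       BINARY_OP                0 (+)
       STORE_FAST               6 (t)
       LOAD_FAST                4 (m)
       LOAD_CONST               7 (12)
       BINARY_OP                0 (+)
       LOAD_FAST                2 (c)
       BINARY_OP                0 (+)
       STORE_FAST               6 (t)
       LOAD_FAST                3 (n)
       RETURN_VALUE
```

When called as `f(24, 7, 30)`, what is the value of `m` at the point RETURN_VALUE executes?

LOAD_FAST b → push 7. Stack: [7]
LOAD_CONST → push 11. Stack: [7, 11]
BINARY_OP // → 7 // 11 = 0. Stack: [0]
LOAD_CONST → push 3. Stack: [0, 3]
BINARY_OP >> → 0 >> 3 = 0. Stack: [0]
STORE_FAST n → n=0. Stack: []
LOAD_CONST → push 1. Stack: [1]
LOAD_FAST c → push 30. Stack: [1, 30]
BINARY_OP - → 1 - 30 = -29. Stack: [-29]
LOAD_CONST → push 8. Stack: [-29, 8]
LOAD_FAST a → push 24. Stack: [-29, 8, 24]
BINARY_OP * → 8 * 24 = 192. Stack: [-29, 192]
BINARY_OP + → -29 + 192 = 163. Stack: [163]
STORE_FAST m → m=163. Stack: []
LOAD_CONST → push 6. Stack: [6]
LOAD_FAST a → push 24. Stack: [6, 24]
BINARY_OP - → 6 - 24 = -18. Stack: [-18]
STORE_FAST m → m=-18. Stack: []
LOAD_CONST → push 80. Stack: [80]
STORE_FAST u → u=80. Stack: []
LOAD_FAST_LOAD_FAST m,b → push -18,7. Stack: [-18, 7]
BINARY_OP + → -18 + 7 = -11. Stack: [-11]
LOAD_CONST → push 6. Stack: [-11, 6]
LOAD_FAST b → push 7. Stack: [-11, 6, 7]
BINARY_OP * → 6 * 7 = 42. Stack: [-11, 42]
BINARY_OP + → -11 + 42 = 31. Stack: [31]
STORE_FAST t → t=31. Stack: []
LOAD_FAST m → push -18. Stack: [-18]
LOAD_CONST → push 12. Stack: [-18, 12]
BINARY_OP + → -18 + 12 = -6. Stack: [-6]
LOAD_FAST c → push 30. Stack: [-6, 30]
BINARY_OP + → -6 + 30 = 24. Stack: [24]
STORE_FAST t → t=24. Stack: []
LOAD_FAST n → push 0. Stack: [0]
RETURN_VALUE → return 0.

-18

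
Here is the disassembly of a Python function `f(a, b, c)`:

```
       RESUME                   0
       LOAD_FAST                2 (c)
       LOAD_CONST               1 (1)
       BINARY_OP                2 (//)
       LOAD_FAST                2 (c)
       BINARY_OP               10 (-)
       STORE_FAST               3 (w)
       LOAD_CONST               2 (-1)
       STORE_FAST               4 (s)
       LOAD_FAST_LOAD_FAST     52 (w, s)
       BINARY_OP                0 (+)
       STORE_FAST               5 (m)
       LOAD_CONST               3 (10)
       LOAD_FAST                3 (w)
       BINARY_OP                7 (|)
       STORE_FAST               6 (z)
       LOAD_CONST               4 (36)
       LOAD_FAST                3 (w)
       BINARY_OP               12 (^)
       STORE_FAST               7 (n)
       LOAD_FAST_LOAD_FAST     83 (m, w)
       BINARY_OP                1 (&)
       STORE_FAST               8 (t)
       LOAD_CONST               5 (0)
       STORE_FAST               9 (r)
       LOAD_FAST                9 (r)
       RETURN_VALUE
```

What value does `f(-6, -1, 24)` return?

0

LOAD_FAST c → push 24. Stack: [24]
LOAD_CONST → push 1. Stack: [24, 1]
BINARY_OP // → 24 // 1 = 24. Stack: [24]
LOAD_FAST c → push 24. Stack: [24, 24]
BINARY_OP - → 24 - 24 = 0. Stack: [0]
STORE_FAST w → w=0. Stack: []
LOAD_CONST → push -1. Stack: [-1]
STORE_FAST s → s=-1. Stack: []
LOAD_FAST_LOAD_FAST w,s → push 0,-1. Stack: [0, -1]
BINARY_OP + → 0 + -1 = -1. Stack: [-1]
STORE_FAST m → m=-1. Stack: []
LOAD_CONST → push 10. Stack: [10]
LOAD_FAST w → push 0. Stack: [10, 0]
BINARY_OP | → 10 | 0 = 10. Stack: [10]
STORE_FAST z → z=10. Stack: []
LOAD_CONST → push 36. Stack: [36]
LOAD_FAST w → push 0. Stack: [36, 0]
BINARY_OP ^ → 36 ^ 0 = 36. Stack: [36]
STORE_FAST n → n=36. Stack: []
LOAD_FAST_LOAD_FAST m,w → push -1,0. Stack: [-1, 0]
BINARY_OP & → -1 & 0 = 0. Stack: [0]
STORE_FAST t → t=0. Stack: []
LOAD_CONST → push 0. Stack: [0]
STORE_FAST r → r=0. Stack: []
LOAD_FAST r → push 0. Stack: [0]
RETURN_VALUE → return 0.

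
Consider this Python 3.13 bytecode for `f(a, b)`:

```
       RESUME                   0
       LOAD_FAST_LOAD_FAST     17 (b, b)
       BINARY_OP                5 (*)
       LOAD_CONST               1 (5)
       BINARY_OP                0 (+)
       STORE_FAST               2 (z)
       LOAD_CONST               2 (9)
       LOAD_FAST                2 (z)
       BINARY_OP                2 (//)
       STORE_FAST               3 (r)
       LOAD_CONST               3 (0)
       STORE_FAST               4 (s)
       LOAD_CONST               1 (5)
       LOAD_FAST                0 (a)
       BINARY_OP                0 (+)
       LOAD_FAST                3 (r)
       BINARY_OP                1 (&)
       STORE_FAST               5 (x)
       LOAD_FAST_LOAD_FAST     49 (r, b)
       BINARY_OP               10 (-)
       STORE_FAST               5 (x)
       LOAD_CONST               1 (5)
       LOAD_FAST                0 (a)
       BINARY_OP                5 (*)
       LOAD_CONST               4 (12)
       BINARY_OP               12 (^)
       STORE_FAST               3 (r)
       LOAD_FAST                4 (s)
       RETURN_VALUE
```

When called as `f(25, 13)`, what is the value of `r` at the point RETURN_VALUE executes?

LOAD_FAST_LOAD_FAST b,b → push 13,13. Stack: [13, 13]
BINARY_OP * → 13 * 13 = 169. Stack: [169]
LOAD_CONST → push 5. Stack: [169, 5]
BINARY_OP + → 169 + 5 = 174. Stack: [174]
STORE_FAST z → z=174. Stack: []
LOAD_CONST → push 9. Stack: [9]
LOAD_FAST z → push 174. Stack: [9, 174]
BINARY_OP // → 9 // 174 = 0. Stack: [0]
STORE_FAST r → r=0. Stack: []
LOAD_CONST → push 0. Stack: [0]
STORE_FAST s → s=0. Stack: []
LOAD_CONST → push 5. Stack: [5]
LOAD_FAST a → push 25. Stack: [5, 25]
BINARY_OP + → 5 + 25 = 30. Stack: [30]
LOAD_FAST r → push 0. Stack: [30, 0]
BINARY_OP & → 30 & 0 = 0. Stack: [0]
STORE_FAST x → x=0. Stack: []
LOAD_FAST_LOAD_FAST r,b → push 0,13. Stack: [0, 13]
BINARY_OP - → 0 - 13 = -13. Stack: [-13]
STORE_FAST x → x=-13. Stack: []
LOAD_CONST → push 5. Stack: [5]
LOAD_FAST a → push 25. Stack: [5, 25]
BINARY_OP * → 5 * 25 = 125. Stack: [125]
LOAD_CONST → push 12. Stack: [125, 12]
BINARY_OP ^ → 125 ^ 12 = 113. Stack: [113]
STORE_FAST r → r=113. Stack: []
LOAD_FAST s → push 0. Stack: [0]
RETURN_VALUE → return 0.

113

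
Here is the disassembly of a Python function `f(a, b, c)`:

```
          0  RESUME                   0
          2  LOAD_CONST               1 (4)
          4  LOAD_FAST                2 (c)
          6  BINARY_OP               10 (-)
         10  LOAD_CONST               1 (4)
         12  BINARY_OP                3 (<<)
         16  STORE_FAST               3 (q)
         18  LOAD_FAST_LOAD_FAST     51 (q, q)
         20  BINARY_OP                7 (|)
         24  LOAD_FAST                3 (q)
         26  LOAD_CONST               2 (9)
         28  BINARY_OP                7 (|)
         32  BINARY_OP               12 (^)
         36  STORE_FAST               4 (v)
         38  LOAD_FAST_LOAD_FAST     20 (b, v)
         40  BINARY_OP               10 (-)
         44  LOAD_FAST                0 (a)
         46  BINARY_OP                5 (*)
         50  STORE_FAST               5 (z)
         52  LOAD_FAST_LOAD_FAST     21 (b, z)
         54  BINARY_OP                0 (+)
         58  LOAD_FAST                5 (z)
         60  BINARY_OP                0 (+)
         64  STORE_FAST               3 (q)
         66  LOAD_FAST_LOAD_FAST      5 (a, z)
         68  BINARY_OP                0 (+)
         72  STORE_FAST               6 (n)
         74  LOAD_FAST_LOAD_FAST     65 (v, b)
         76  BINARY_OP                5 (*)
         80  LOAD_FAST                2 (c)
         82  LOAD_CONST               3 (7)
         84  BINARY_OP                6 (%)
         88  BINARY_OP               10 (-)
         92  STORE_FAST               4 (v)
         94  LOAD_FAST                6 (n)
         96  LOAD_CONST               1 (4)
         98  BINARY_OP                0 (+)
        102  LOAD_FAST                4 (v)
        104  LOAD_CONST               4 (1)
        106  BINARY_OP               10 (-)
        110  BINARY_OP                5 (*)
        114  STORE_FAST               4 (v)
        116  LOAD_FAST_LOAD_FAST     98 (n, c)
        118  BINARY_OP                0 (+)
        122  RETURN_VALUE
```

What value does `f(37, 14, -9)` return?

213

LOAD_CONST → push 4. Stack: [4]
LOAD_FAST c → push -9. Stack: [4, -9]
BINARY_OP - → 4 - -9 = 13. Stack: [13]
LOAD_CONST → push 4. Stack: [13, 4]
BINARY_OP << → 13 << 4 = 208. Stack: [208]
STORE_FAST q → q=208. Stack: []
LOAD_FAST_LOAD_FAST q,q → push 208,208. Stack: [208, 208]
BINARY_OP | → 208 | 208 = 208. Stack: [208]
LOAD_FAST q → push 208. Stack: [208, 208]
LOAD_CONST → push 9. Stack: [208, 208, 9]
BINARY_OP | → 208 | 9 = 217. Stack: [208, 217]
BINARY_OP ^ → 208 ^ 217 = 9. Stack: [9]
STORE_FAST v → v=9. Stack: []
LOAD_FAST_LOAD_FAST b,v → push 14,9. Stack: [14, 9]
BINARY_OP - → 14 - 9 = 5. Stack: [5]
LOAD_FAST a → push 37. Stack: [5, 37]
BINARY_OP * → 5 * 37 = 185. Stack: [185]
STORE_FAST z → z=185. Stack: []
LOAD_FAST_LOAD_FAST b,z → push 14,185. Stack: [14, 185]
BINARY_OP + → 14 + 185 = 199. Stack: [199]
LOAD_FAST z → push 185. Stack: [199, 185]
BINARY_OP + → 199 + 185 = 384. Stack: [384]
STORE_FAST q → q=384. Stack: []
LOAD_FAST_LOAD_FAST a,z → push 37,185. Stack: [37, 185]
BINARY_OP + → 37 + 185 = 222. Stack: [222]
STORE_FAST n → n=222. Stack: []
LOAD_FAST_LOAD_FAST v,b → push 9,14. Stack: [9, 14]
BINARY_OP * → 9 * 14 = 126. Stack: [126]
LOAD_FAST c → push -9. Stack: [126, -9]
LOAD_CONST → push 7. Stack: [126, -9, 7]
BINARY_OP % → -9 % 7 = 5. Stack: [126, 5]
BINARY_OP - → 126 - 5 = 121. Stack: [121]
STORE_FAST v → v=121. Stack: []
LOAD_FAST n → push 222. Stack: [222]
LOAD_CONST → push 4. Stack: [222, 4]
BINARY_OP + → 222 + 4 = 226. Stack: [226]
LOAD_FAST v → push 121. Stack: [226, 121]
LOAD_CONST → push 1. Stack: [226, 121, 1]
BINARY_OP - → 121 - 1 = 120. Stack: [226, 120]
BINARY_OP * → 226 * 120 = 27120. Stack: [27120]
STORE_FAST v → v=27120. Stack: []
LOAD_FAST_LOAD_FAST n,c → push 222,-9. Stack: [222, -9]
BINARY_OP + → 222 + -9 = 213. Stack: [213]
RETURN_VALUE → return 213.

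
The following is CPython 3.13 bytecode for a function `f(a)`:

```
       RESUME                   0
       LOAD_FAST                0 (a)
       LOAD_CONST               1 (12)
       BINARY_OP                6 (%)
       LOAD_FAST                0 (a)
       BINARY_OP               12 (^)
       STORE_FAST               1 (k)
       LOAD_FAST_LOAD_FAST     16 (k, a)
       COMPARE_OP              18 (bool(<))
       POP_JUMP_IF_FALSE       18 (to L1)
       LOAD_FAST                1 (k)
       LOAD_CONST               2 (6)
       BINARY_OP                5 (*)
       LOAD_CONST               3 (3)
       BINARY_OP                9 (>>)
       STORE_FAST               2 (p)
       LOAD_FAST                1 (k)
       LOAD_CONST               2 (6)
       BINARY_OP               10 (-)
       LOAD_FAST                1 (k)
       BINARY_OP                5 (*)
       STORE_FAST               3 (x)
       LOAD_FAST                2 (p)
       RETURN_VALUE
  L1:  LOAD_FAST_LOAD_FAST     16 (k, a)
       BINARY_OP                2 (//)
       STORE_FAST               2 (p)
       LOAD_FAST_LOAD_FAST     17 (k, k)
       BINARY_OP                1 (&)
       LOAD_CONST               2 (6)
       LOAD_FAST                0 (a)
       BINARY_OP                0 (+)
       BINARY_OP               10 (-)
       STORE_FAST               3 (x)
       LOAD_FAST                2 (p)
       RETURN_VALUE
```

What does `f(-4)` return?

-9

LOAD_FAST a → push -4. Stack: [-4]
LOAD_CONST → push 12. Stack: [-4, 12]
BINARY_OP % → -4 % 12 = 8. Stack: [8]
LOAD_FAST a → push -4. Stack: [8, -4]
BINARY_OP ^ → 8 ^ -4 = -12. Stack: [-12]
STORE_FAST k → k=-12. Stack: []
LOAD_FAST_LOAD_FAST k,a → push -12,-4. Stack: [-12, -4]
COMPARE_OP bool(<) → -12 vs -4 = True. Stack: [True]
POP_JUMP_IF_FALSE → pop True; no jump. Stack: []
LOAD_FAST k → push -12. Stack: [-12]
LOAD_CONST → push 6. Stack: [-12, 6]
BINARY_OP * → -12 * 6 = -72. Stack: [-72]
LOAD_CONST → push 3. Stack: [-72, 3]
BINARY_OP >> → -72 >> 3 = -9. Stack: [-9]
STORE_FAST p → p=-9. Stack: []
LOAD_FAST k → push -12. Stack: [-12]
LOAD_CONST → push 6. Stack: [-12, 6]
BINARY_OP - → -12 - 6 = -18. Stack: [-18]
LOAD_FAST k → push -12. Stack: [-18, -12]
BINARY_OP * → -18 * -12 = 216. Stack: [216]
STORE_FAST x → x=216. Stack: []
LOAD_FAST p → push -9. Stack: [-9]
RETURN_VALUE → return -9.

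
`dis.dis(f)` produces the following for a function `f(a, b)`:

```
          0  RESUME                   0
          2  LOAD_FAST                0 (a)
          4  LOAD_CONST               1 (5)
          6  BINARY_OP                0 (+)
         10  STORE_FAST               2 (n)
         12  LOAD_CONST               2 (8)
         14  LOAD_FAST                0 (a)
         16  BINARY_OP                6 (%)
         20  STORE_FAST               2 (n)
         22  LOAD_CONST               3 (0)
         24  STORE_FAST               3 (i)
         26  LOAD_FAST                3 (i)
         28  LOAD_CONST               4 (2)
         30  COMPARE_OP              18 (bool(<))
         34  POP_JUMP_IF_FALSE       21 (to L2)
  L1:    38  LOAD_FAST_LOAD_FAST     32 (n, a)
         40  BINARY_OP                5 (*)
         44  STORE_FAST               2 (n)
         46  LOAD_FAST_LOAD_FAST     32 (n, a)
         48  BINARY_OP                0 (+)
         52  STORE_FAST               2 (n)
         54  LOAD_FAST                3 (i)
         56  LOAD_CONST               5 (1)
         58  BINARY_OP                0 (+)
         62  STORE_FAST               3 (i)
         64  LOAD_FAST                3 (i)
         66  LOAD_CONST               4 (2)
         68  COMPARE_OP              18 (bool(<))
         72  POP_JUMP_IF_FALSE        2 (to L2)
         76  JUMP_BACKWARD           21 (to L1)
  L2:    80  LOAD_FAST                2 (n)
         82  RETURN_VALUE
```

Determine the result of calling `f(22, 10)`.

4378

LOAD_FAST a → push 22. Stack: [22]
LOAD_CONST → push 5. Stack: [22, 5]
BINARY_OP + → 22 + 5 = 27. Stack: [27]
STORE_FAST n → n=27. Stack: []
LOAD_CONST → push 8. Stack: [8]
LOAD_FAST a → push 22. Stack: [8, 22]
BINARY_OP % → 8 % 22 = 8. Stack: [8]
STORE_FAST n → n=8. Stack: []
LOAD_CONST → push 0. Stack: [0]
STORE_FAST i → i=0. Stack: []
LOAD_FAST i → push 0. Stack: [0]
LOAD_CONST → push 2. Stack: [0, 2]
COMPARE_OP bool(<) → 0 vs 2 = True. Stack: [True]
POP_JUMP_IF_FALSE → pop True; no jump. Stack: []
LOAD_FAST_LOAD_FAST n,a → push 8,22. Stack: [8, 22]
BINARY_OP * → 8 * 22 = 176. Stack: [176]
STORE_FAST n → n=176. Stack: []
LOAD_FAST_LOAD_FAST n,a → push 176,22. Stack: [176, 22]
BINARY_OP + → 176 + 22 = 198. Stack: [198]
STORE_FAST n → n=198. Stack: []
LOAD_FAST i → push 0. Stack: [0]
LOAD_CONST → push 1. Stack: [0, 1]
BINARY_OP + → 0 + 1 = 1. Stack: [1]
STORE_FAST i → i=1. Stack: []
LOAD_FAST i → push 1. Stack: [1]
LOAD_CONST → push 2. Stack: [1, 2]
COMPARE_OP bool(<) → 1 vs 2 = True. Stack: [True]
POP_JUMP_IF_FALSE → pop True; no jump. Stack: []
LOAD_FAST_LOAD_FAST n,a → push 198,22. Stack: [198, 22]
BINARY_OP * → 198 * 22 = 4356. Stack: [4356]
STORE_FAST n → n=4356. Stack: []
LOAD_FAST_LOAD_FAST n,a → push 4356,22. Stack: [4356, 22]
BINARY_OP + → 4356 + 22 = 4378. Stack: [4378]
STORE_FAST n → n=4378. Stack: []
LOAD_FAST i → push 1. Stack: [1]
LOAD_CONST → push 1. Stack: [1, 1]
BINARY_OP + → 1 + 1 = 2. Stack: [2]
STORE_FAST i → i=2. Stack: []
LOAD_FAST i → push 2. Stack: [2]
LOAD_CONST → push 2. Stack: [2, 2]
COMPARE_OP bool(<) → 2 vs 2 = False. Stack: [False]
POP_JUMP_IF_FALSE → pop False; jump. Stack: []
LOAD_FAST n → push 4378. Stack: [4378]
RETURN_VALUE → return 4378.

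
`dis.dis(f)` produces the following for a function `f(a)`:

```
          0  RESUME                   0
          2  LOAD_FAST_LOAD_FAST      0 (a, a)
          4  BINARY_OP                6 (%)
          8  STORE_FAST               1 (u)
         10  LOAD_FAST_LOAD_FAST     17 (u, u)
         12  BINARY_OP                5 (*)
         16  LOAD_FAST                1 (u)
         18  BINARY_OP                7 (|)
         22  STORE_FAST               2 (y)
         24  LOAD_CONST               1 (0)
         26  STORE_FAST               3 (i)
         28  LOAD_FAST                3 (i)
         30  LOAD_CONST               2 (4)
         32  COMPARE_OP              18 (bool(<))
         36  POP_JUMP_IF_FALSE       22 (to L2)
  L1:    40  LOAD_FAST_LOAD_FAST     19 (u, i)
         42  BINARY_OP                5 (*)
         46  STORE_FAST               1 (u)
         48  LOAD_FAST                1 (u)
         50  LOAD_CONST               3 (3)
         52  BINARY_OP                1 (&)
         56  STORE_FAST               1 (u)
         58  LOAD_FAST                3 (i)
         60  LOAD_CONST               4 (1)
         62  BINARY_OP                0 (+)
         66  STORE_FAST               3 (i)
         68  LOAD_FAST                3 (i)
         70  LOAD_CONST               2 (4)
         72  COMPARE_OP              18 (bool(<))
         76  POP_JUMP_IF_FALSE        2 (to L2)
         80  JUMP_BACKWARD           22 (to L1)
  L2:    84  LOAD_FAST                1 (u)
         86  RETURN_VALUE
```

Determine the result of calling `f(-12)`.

0

LOAD_FAST_LOAD_FAST a,a → push -12,-12
BINARY_OP % → -12 % -12 = 0
STORE_FAST u → u=0
LOAD_FAST_LOAD_FAST u,u → push 0,0
BINARY_OP * → 0 * 0 = 0
LOAD_FAST u → push 0
BINARY_OP | → 0 | 0 = 0
STORE_FAST y → y=0
LOAD_CONST → push 0
STORE_FAST i → i=0
LOAD_FAST i → push 0
LOAD_CONST → push 4
COMPARE_OP bool(<) → 0 vs 4 = True
POP_JUMP_IF_FALSE → pop True; no jump
LOAD_FAST_LOAD_FAST u,i → push 0,0
BINARY_OP * → 0 * 0 = 0
STORE_FAST u → u=0
LOAD_FAST u → push 0
LOAD_CONST → push 3
BINARY_OP & → 0 & 3 = 0
STORE_FAST u → u=0
LOAD_FAST i → push 0
LOAD_CONST → push 1
BINARY_OP + → 0 + 1 = 1
STORE_FAST i → i=1
LOAD_FAST i → push 1
LOAD_CONST → push 4
COMPARE_OP bool(<) → 1 vs 4 = True
POP_JUMP_IF_FALSE → pop True; no jump
LOAD_FAST_LOAD_FAST u,i → push 0,1
BINARY_OP * → 0 * 1 = 0
STORE_FAST u → u=0
LOAD_FAST u → push 0
LOAD_CONST → push 3
BINARY_OP & → 0 & 3 = 0
STORE_FAST u → u=0
LOAD_FAST i → push 1
LOAD_CONST → push 1
BINARY_OP + → 1 + 1 = 2
STORE_FAST i → i=2
LOAD_FAST i → push 2
LOAD_CONST → push 4
COMPARE_OP bool(<) → 2 vs 4 = True
POP_JUMP_IF_FALSE → pop True; no jump
LOAD_FAST_LOAD_FAST u,i → push 0,2
BINARY_OP * → 0 * 2 = 0
STORE_FAST u → u=0
LOAD_FAST u → push 0
LOAD_CONST → push 3
BINARY_OP & → 0 & 3 = 0
STORE_FAST u → u=0
LOAD_FAST i → push 2
LOAD_CONST → push 1
BINARY_OP + → 2 + 1 = 3
STORE_FAST i → i=3
LOAD_FAST i → push 3
LOAD_CONST → push 4
COMPARE_OP bool(<) → 3 vs 4 = True
POP_JUMP_IF_FALSE → pop True; no jump
LOAD_FAST_LOAD_FAST u,i → push 0,3
BINARY_OP * → 0 * 3 = 0
STORE_FAST u → u=0
LOAD_FAST u → push 0
LOAD_CONST → push 3
BINARY_OP & → 0 & 3 = 0
STORE_FAST u → u=0
LOAD_FAST i → push 3
LOAD_CONST → push 1
BINARY_OP + → 3 + 1 = 4
STORE_FAST i → i=4
LOAD_FAST i → push 4
LOAD_CONST → push 4
COMPARE_OP bool(<) → 4 vs 4 = False
POP_JUMP_IF_FALSE → pop False; jump
LOAD_FAST u → push 0
RETURN_VALUE → return 0.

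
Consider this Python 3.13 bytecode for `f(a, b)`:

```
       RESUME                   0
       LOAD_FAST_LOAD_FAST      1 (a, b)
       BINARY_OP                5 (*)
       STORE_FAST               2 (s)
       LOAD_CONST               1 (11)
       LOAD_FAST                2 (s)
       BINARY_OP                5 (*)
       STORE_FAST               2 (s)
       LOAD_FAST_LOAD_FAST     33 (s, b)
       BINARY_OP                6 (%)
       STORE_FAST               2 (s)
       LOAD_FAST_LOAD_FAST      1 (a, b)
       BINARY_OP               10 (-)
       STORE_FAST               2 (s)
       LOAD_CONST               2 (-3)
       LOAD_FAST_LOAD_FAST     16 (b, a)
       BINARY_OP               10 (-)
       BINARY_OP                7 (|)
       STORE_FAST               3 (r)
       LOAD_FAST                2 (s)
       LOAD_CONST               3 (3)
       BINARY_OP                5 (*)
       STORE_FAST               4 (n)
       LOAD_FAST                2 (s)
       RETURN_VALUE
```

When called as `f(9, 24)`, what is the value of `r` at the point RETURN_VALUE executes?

LOAD_FAST_LOAD_FAST a,b → push 9,24. Stack: [9, 24]
BINARY_OP * → 9 * 24 = 216. Stack: [216]
STORE_FAST s → s=216. Stack: []
LOAD_CONST → push 11. Stack: [11]
LOAD_FAST s → push 216. Stack: [11, 216]
BINARY_OP * → 11 * 216 = 2376. Stack: [2376]
STORE_FAST s → s=2376. Stack: []
LOAD_FAST_LOAD_FAST s,b → push 2376,24. Stack: [2376, 24]
BINARY_OP % → 2376 % 24 = 0. Stack: [0]
STORE_FAST s → s=0. Stack: []
LOAD_FAST_LOAD_FAST a,b → push 9,24. Stack: [9, 24]
BINARY_OP - → 9 - 24 = -15. Stack: [-15]
STORE_FAST s → s=-15. Stack: []
LOAD_CONST → push -3. Stack: [-3]
LOAD_FAST_LOAD_FAST b,a → push 24,9. Stack: [-3, 24, 9]
BINARY_OP - → 24 - 9 = 15. Stack: [-3, 15]
BINARY_OP | → -3 | 15 = -1. Stack: [-1]
STORE_FAST r → r=-1. Stack: []
LOAD_FAST s → push -15. Stack: [-15]
LOAD_CONST → push 3. Stack: [-15, 3]
BINARY_OP * → -15 * 3 = -45. Stack: [-45]
STORE_FAST n → n=-45. Stack: []
LOAD_FAST s → push -15. Stack: [-15]
RETURN_VALUE → return -15.

-1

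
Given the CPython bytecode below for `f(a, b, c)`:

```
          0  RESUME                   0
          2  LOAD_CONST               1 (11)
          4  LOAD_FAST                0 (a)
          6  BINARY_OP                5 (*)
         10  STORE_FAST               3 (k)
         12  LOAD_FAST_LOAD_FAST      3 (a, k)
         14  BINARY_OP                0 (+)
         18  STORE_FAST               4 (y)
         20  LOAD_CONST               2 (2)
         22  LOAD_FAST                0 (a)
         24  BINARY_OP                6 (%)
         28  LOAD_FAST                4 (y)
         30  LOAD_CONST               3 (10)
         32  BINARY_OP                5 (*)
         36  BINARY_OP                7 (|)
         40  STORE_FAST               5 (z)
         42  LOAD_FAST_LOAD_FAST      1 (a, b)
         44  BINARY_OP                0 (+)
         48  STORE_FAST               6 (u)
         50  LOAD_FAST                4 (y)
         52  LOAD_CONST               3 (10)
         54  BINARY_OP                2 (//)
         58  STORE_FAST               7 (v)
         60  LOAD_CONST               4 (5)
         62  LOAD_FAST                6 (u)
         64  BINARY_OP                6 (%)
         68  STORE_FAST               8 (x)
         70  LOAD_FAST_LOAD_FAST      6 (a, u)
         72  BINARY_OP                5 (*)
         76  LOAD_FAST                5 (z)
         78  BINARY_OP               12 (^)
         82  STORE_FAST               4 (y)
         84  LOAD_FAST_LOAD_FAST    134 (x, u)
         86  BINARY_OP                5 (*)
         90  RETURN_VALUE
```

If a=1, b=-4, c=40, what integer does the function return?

LOAD_CONST → push 11. Stack: [11]
LOAD_FAST a → push 1. Stack: [11, 1]
BINARY_OP * → 11 * 1 = 11. Stack: [11]
STORE_FAST k → k=11. Stack: []
LOAD_FAST_LOAD_FAST a,k → push 1,11. Stack: [1, 11]
BINARY_OP + → 1 + 11 = 12. Stack: [12]
STORE_FAST y → y=12. Stack: []
LOAD_CONST → push 2. Stack: [2]
LOAD_FAST a → push 1. Stack: [2, 1]
BINARY_OP % → 2 % 1 = 0. Stack: [0]
LOAD_FAST y → push 12. Stack: [0, 12]
LOAD_CONST → push 10. Stack: [0, 12, 10]
BINARY_OP * → 12 * 10 = 120. Stack: [0, 120]
BINARY_OP | → 0 | 120 = 120. Stack: [120]
STORE_FAST z → z=120. Stack: []
LOAD_FAST_LOAD_FAST a,b → push 1,-4. Stack: [1, -4]
BINARY_OP + → 1 + -4 = -3. Stack: [-3]
STORE_FAST u → u=-3. Stack: []
LOAD_FAST y → push 12. Stack: [12]
LOAD_CONST → push 10. Stack: [12, 10]
BINARY_OP // → 12 // 10 = 1. Stack: [1]
STORE_FAST v → v=1. Stack: []
LOAD_CONST → push 5. Stack: [5]
LOAD_FAST u → push -3. Stack: [5, -3]
BINARY_OP % → 5 % -3 = -1. Stack: [-1]
STORE_FAST x → x=-1. Stack: []
LOAD_FAST_LOAD_FAST a,u → push 1,-3. Stack: [1, -3]
BINARY_OP * → 1 * -3 = -3. Stack: [-3]
LOAD_FAST z → push 120. Stack: [-3, 120]
BINARY_OP ^ → -3 ^ 120 = -123. Stack: [-123]
STORE_FAST y → y=-123. Stack: []
LOAD_FAST_LOAD_FAST x,u → push -1,-3. Stack: [-1, -3]
BINARY_OP * → -1 * -3 = 3. Stack: [3]
RETURN_VALUE → return 3.

3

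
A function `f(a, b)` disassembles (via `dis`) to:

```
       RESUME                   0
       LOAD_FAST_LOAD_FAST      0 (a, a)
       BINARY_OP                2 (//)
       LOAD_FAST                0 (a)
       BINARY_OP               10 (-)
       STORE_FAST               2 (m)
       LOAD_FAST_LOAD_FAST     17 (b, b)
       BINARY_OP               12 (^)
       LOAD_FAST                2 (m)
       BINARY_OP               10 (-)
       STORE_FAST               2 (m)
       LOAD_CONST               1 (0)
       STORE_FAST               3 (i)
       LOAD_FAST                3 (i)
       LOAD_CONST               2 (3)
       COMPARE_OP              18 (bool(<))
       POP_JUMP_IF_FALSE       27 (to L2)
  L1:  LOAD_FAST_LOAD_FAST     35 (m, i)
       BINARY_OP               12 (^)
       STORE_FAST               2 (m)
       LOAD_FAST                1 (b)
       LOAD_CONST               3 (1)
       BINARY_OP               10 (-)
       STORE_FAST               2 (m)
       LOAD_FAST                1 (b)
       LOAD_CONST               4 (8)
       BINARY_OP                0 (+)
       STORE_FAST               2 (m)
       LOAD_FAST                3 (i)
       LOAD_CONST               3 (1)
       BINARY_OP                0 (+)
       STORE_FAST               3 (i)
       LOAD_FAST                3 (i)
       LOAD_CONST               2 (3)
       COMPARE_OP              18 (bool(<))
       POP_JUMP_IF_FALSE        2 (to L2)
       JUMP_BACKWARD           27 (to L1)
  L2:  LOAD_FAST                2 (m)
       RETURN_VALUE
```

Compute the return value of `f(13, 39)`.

47

LOAD_FAST_LOAD_FAST a,a → push 13,13
BINARY_OP // → 13 // 13 = 1
LOAD_FAST a → push 13
BINARY_OP - → 1 - 13 = -12
STORE_FAST m → m=-12
LOAD_FAST_LOAD_FAST b,b → push 39,39
BINARY_OP ^ → 39 ^ 39 = 0
LOAD_FAST m → push -12
BINARY_OP - → 0 - -12 = 12
STORE_FAST m → m=12
LOAD_CONST → push 0
STORE_FAST i → i=0
LOAD_FAST i → push 0
LOAD_CONST → push 3
COMPARE_OP bool(<) → 0 vs 3 = True
POP_JUMP_IF_FALSE → pop True; no jump
LOAD_FAST_LOAD_FAST m,i → push 12,0
BINARY_OP ^ → 12 ^ 0 = 12
STORE_FAST m → m=12
LOAD_FAST b → push 39
LOAD_CONST → push 1
BINARY_OP - → 39 - 1 = 38
STORE_FAST m → m=38
LOAD_FAST b → push 39
LOAD_CONST → push 8
BINARY_OP + → 39 + 8 = 47
STORE_FAST m → m=47
LOAD_FAST i → push 0
LOAD_CONST → push 1
BINARY_OP + → 0 + 1 = 1
STORE_FAST i → i=1
LOAD_FAST i → push 1
LOAD_CONST → push 3
COMPARE_OP bool(<) → 1 vs 3 = True
POP_JUMP_IF_FALSE → pop True; no jump
LOAD_FAST_LOAD_FAST m,i → push 47,1
BINARY_OP ^ → 47 ^ 1 = 46
STORE_FAST m → m=46
LOAD_FAST b → push 39
LOAD_CONST → push 1
BINARY_OP - → 39 - 1 = 38
STORE_FAST m → m=38
LOAD_FAST b → push 39
LOAD_CONST → push 8
BINARY_OP + → 39 + 8 = 47
STORE_FAST m → m=47
LOAD_FAST i → push 1
LOAD_CONST → push 1
BINARY_OP + → 1 + 1 = 2
STORE_FAST i → i=2
LOAD_FAST i → push 2
LOAD_CONST → push 3
COMPARE_OP bool(<) → 2 vs 3 = True
POP_JUMP_IF_FALSE → pop True; no jump
LOAD_FAST_LOAD_FAST m,i → push 47,2
BINARY_OP ^ → 47 ^ 2 = 45
STORE_FAST m → m=45
LOAD_FAST b → push 39
LOAD_CONST → push 1
BINARY_OP - → 39 - 1 = 38
STORE_FAST m → m=38
LOAD_FAST b → push 39
LOAD_CONST → push 8
BINARY_OP + → 39 + 8 = 47
STORE_FAST m → m=47
LOAD_FAST i → push 2
LOAD_CONST → push 1
BINARY_OP + → 2 + 1 = 3
STORE_FAST i → i=3
LOAD_FAST i → push 3
LOAD_CONST → push 3
COMPARE_OP bool(<) → 3 vs 3 = False
POP_JUMP_IF_FALSE → pop False; jump
LOAD_FAST m → push 47
RETURN_VALUE → return 47.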